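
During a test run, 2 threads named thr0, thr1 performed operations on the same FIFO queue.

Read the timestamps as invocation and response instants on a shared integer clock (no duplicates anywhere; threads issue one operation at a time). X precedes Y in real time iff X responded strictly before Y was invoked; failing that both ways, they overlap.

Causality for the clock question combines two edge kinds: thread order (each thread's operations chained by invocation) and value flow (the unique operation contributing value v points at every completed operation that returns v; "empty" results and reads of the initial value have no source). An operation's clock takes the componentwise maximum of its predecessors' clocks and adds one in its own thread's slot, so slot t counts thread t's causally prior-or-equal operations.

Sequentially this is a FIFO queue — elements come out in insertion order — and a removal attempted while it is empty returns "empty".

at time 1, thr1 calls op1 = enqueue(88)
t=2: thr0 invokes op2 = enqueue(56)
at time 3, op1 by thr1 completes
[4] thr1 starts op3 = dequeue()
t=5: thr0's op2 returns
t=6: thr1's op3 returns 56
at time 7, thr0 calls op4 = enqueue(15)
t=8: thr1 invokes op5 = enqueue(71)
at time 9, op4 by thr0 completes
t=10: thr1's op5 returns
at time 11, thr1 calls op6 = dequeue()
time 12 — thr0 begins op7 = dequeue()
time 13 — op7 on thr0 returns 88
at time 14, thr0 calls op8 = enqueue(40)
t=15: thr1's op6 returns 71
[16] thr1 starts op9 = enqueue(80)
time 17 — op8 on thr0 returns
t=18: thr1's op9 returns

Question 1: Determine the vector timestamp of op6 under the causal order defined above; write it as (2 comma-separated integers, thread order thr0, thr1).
Answer: (1, 4)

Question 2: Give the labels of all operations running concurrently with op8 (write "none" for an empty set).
Answer: op6, op9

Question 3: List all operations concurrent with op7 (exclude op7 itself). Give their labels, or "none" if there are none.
Answer: op6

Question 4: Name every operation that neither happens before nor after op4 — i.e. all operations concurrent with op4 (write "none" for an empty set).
Answer: op5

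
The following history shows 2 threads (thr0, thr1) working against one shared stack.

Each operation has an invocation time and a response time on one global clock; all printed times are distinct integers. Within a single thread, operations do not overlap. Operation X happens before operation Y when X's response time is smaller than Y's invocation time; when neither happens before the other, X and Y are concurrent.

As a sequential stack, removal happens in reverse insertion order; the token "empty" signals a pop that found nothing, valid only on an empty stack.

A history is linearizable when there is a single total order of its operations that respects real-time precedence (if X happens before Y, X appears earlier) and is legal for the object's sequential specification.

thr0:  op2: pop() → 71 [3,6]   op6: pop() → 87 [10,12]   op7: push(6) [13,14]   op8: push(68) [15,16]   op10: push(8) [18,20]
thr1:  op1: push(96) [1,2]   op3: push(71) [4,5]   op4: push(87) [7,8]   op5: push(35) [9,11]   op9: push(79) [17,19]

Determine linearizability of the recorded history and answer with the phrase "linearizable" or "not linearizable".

linearizable

a witness: op1, op3, op2, op4, op6, op5, op7, op8, op9, op10
after step 1 (op1 push(96)): stack <96>
after step 2 (op3 push(71)): stack <96,71>
after step 3 (op2 pop() → 71): stack <96>
after step 4 (op4 push(87)): stack <96,87>
after step 5 (op6 pop() → 87): stack <96>
after step 6 (op5 push(35)): stack <96,35>
after step 7 (op7 push(6)): stack <96,35,6>
after step 8 (op8 push(68)): stack <96,35,6,68>
after step 9 (op9 push(79)): stack <96,35,6,68,79>
after step 10 (op10 push(8)): stack <96,35,6,68,79,8>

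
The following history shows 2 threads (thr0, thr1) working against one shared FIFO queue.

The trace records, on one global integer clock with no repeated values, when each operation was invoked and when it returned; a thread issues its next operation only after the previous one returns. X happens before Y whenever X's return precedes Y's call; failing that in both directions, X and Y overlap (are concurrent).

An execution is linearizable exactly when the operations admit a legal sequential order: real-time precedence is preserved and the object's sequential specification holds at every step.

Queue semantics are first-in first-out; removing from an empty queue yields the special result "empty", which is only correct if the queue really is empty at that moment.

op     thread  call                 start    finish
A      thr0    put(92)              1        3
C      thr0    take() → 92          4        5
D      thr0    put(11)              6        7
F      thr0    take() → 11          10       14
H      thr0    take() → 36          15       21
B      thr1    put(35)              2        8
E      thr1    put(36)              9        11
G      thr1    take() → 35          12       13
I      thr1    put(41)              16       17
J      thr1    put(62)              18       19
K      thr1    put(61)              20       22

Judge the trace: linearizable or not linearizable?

linearizable

a witness: A, B, C, D, E, G, F, H, I, J, K
after step 1 (A put(92)): queue <92>
after step 2 (B put(35)): queue <92,35>
after step 3 (C take() → 92): queue <35>
after step 4 (D put(11)): queue <35,11>
after step 5 (E put(36)): queue <35,11,36>
after step 6 (G take() → 35): queue <11,36>
after step 7 (F take() → 11): queue <36>
after step 8 (H take() → 36): queue <>
after step 9 (I put(41)): queue <41>
after step 10 (J put(62)): queue <41,62>
after step 11 (K put(61)): queue <41,62,61>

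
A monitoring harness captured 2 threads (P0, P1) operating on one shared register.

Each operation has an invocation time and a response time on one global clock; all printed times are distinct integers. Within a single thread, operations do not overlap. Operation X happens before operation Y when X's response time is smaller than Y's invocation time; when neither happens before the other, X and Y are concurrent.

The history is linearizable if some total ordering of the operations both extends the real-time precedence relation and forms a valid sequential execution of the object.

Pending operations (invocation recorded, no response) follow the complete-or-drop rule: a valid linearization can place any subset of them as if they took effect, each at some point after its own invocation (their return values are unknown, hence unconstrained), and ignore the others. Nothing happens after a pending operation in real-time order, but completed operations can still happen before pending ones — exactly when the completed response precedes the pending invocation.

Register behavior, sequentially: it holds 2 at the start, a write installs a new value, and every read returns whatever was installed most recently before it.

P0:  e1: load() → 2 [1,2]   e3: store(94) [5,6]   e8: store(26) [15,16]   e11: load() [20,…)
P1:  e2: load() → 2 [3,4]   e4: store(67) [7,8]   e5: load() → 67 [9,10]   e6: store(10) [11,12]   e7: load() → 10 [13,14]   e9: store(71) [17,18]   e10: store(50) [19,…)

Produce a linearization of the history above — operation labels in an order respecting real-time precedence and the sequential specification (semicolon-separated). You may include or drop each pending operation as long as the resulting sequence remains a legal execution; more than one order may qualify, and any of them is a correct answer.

1. e1 load() → 2, leaving value 2
2. e2 load() → 2, leaving value 2
3. e3 store(94), leaving value 94
4. e4 store(67), leaving value 67
5. e5 load() → 67, leaving value 67
6. e6 store(10), leaving value 10
7. e7 load() → 10, leaving value 10
8. e8 store(26), leaving value 26
9. e9 store(71), leaving value 71

e1; e2; e3; e4; e5; e6; e7; e8; e9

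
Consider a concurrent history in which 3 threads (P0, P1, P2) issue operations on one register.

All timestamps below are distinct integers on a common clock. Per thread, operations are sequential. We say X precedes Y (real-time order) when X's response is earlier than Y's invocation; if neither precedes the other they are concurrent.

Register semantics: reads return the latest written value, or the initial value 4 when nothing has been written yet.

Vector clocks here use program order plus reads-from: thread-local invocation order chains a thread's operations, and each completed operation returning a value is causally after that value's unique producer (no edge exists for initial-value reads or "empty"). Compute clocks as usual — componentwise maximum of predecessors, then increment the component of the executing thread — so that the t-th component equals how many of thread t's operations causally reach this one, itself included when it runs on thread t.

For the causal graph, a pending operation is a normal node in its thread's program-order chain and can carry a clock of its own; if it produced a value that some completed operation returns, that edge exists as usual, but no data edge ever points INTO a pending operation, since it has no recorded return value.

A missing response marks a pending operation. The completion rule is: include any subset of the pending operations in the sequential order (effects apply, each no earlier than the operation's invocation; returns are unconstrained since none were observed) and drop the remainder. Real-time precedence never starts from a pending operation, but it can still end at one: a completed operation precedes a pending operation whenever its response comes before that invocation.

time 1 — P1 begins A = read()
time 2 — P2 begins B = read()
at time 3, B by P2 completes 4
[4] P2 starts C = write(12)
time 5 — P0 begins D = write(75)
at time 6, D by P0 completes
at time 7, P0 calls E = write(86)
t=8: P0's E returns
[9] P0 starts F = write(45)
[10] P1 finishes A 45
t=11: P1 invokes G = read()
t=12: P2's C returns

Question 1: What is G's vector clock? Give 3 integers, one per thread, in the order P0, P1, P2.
invoked at 2, B has no predecessors; its own P2 bump gives (0, 0, 1)
invoked at 5, D has no predecessors; its own P0 bump gives (1, 0, 0)
from VC(B)=(0, 0, 1), C (invoked 4) maxes components and bumps P2 → (0, 0, 2)
from VC(D)=(1, 0, 0), E (invoked 7) maxes components and bumps P0 → (2, 0, 0)
from VC(E)=(2, 0, 0), F (invoked 9) maxes components and bumps P0 → (3, 0, 0)
from VC(F)=(3, 0, 0), A (invoked 1) maxes components and bumps P1 → (3, 1, 0)
from VC(A)=(3, 1, 0), G (invoked 11) maxes components and bumps P1 → (3, 2, 0)
target: VC(G) = (3, 2, 0)

(3, 2, 0)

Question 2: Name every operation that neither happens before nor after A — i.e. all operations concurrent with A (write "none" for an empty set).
overlap test against A [1,10]: concurrent iff the interval meets 1..10
B [2,3]: concurrent
C [4,12]: concurrent
D [5,6]: concurrent
E [7,8]: concurrent
F [9,…): concurrent
G [11,…): after

B, C, D, E, F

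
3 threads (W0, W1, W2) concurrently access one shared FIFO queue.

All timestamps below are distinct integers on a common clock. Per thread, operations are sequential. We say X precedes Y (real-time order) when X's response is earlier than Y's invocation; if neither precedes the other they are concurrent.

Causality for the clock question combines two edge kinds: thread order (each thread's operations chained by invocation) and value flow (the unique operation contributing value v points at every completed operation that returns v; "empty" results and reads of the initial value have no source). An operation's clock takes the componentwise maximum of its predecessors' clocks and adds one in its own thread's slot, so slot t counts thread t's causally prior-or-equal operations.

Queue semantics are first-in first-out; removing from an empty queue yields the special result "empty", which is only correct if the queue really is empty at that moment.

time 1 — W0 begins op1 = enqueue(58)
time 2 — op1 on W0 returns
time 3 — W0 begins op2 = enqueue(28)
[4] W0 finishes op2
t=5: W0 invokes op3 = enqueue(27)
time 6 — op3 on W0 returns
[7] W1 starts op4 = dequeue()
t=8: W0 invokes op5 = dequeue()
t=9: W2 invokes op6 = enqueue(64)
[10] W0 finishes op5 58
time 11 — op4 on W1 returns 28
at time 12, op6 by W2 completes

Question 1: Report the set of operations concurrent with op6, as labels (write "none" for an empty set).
Answer: op4, op5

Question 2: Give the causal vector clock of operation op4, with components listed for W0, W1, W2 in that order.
Answer: (2, 1, 0)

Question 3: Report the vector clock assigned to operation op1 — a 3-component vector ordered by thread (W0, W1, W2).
Answer: (1, 0, 0)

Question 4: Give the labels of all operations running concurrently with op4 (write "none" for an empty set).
Answer: op5, op6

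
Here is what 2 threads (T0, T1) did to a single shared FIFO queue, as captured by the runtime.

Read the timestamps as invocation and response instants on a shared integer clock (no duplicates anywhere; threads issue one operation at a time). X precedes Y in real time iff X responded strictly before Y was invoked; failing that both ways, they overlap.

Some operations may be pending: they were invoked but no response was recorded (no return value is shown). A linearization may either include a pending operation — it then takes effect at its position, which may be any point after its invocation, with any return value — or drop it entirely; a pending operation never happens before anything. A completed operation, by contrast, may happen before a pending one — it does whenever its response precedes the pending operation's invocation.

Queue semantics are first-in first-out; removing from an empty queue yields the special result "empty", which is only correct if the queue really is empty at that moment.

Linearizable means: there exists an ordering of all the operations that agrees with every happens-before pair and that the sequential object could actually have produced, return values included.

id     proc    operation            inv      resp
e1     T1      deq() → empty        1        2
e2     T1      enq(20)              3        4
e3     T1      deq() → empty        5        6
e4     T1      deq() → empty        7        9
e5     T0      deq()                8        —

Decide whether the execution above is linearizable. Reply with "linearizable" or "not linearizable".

through event 5 a valid linearization exists; event 6 (e3 responding at time 6) ends that
one real-time candidate order over the 3 completed operations — the FIFO queue replay rejects it
take e1, e2, e3: step 3 already fails, because e3 deq() → empty cannot occur there

not linearizable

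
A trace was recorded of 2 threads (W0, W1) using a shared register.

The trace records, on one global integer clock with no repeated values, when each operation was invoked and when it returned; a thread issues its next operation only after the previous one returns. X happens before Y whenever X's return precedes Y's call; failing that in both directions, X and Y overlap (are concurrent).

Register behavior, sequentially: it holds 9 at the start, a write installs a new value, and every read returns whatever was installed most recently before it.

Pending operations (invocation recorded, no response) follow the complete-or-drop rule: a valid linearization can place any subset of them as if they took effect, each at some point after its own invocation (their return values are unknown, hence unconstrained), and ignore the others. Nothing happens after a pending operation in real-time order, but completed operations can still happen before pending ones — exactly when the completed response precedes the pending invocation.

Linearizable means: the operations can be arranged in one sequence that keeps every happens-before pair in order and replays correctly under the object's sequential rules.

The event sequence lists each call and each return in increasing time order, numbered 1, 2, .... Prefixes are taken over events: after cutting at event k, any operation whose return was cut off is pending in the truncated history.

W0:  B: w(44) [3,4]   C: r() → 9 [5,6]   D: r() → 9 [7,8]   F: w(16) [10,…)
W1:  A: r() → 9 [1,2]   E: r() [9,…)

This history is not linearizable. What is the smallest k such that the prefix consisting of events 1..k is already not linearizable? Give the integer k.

events 1..5 are still linearizable — one witness is A, B:
1. A r() → 9, leaving value 9
2. B w(44), leaving value 44
with event 6 included (C responding at time 6), all real-time-consistent orders fail
take A, B, C: step 3 already fails, because C r() → 9 cannot occur there

6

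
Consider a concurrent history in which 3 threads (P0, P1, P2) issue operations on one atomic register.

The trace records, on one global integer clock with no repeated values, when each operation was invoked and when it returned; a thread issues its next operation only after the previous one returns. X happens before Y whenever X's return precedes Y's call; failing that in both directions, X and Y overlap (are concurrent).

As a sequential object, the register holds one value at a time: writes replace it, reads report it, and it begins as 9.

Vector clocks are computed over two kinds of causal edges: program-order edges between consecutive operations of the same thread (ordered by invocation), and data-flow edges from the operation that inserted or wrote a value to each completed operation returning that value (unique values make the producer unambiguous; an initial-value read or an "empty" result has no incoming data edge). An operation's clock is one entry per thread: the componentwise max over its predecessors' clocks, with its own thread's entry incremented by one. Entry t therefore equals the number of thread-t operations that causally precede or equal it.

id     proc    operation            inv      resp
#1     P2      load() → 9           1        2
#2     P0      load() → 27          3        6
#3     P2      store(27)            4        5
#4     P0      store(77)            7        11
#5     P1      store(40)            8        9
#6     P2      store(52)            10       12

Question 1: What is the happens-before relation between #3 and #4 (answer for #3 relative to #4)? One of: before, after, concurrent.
before

#3 spans [4,5], #4 spans [7,11]
resp(#3)=5 < inv(#4)=7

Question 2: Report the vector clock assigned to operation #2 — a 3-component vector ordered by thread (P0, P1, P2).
(1, 0, 2)

invoked at 1, #1 has no predecessors; its own P2 bump gives (0, 0, 1)
invoked at 8, #5 has no predecessors; its own P1 bump gives (0, 1, 0)
merge at #3 (invoked 4): VC(#1)=(0, 0, 1), own-thread bump on P2 → (0, 0, 2)
merge at #6 (invoked 10): VC(#3)=(0, 0, 2), own-thread bump on P2 → (0, 0, 3)
merge at #2 (invoked 3): VC(#3)=(0, 0, 2), own-thread bump on P0 → (1, 0, 2)
merge at #4 (invoked 7): VC(#2)=(1, 0, 2), own-thread bump on P0 → (2, 0, 2)
target: VC(#2) = (1, 0, 2)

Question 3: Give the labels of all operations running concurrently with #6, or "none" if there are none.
#4

#6 spans [10,12]; an op avoiding the whole window 10..12 is ordered, any other is concurrent
#1 [1,2]: before
#2 [3,6]: before
#3 [4,5]: before
#4 [7,11]: concurrent
#5 [8,9]: before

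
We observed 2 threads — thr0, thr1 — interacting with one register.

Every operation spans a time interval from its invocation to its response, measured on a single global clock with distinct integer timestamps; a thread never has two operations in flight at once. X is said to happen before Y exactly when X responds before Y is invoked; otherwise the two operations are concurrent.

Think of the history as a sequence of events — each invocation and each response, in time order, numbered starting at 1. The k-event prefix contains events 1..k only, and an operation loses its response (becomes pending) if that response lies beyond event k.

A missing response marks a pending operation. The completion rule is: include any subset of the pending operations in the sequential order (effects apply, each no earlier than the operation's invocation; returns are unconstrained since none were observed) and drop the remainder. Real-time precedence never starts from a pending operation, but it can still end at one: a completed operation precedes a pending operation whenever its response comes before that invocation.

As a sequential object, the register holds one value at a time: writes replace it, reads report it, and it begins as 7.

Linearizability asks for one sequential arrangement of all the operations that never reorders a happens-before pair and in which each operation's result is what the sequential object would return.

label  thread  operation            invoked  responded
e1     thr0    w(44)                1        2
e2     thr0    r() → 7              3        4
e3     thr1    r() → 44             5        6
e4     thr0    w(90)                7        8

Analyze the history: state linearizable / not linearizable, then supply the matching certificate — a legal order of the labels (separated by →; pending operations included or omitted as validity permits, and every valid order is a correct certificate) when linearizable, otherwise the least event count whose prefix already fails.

the violation lands at event 4, e2's response at time 4: events 1..3 linearize, events 1..4 do not
the sole real-time-consistent order of 2 completed operations fails the register replay
sample order e1, e2 stalls at step 2 — e2 r() → 7 has no legal effect

not linearizable — minimal violating prefix: 4 events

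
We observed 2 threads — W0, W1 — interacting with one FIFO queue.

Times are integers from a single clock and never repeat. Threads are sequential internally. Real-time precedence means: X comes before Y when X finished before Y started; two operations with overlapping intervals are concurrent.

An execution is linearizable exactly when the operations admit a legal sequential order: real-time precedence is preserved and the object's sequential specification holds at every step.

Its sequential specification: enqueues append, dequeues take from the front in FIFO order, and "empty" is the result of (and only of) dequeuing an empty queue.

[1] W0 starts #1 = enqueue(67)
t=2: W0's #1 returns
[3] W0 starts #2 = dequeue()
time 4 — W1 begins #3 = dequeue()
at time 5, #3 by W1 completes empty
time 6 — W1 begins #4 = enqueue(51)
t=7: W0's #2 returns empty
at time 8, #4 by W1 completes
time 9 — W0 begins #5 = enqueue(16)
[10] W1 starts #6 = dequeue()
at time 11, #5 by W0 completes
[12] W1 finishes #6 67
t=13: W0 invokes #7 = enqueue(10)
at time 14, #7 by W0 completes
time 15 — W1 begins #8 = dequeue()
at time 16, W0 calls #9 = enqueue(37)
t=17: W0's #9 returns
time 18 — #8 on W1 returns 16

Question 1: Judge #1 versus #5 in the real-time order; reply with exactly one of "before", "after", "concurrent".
#1 spans [1,2], #5 spans [9,11]
resp(#1)=2 < inv(#5)=9

before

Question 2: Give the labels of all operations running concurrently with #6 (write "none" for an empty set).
#6 spans [10,12]; an op avoiding the whole window 10..12 is ordered, any other is concurrent
#1 [1,2]: before
#2 [3,7]: before
#3 [4,5]: before
#4 [6,8]: before
#5 [9,11]: concurrent
#7 [13,14]: after
#8 [15,18]: after
#9 [16,17]: after

#5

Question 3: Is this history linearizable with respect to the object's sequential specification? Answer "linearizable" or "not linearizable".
through event 6 a valid linearization exists; event 7 (#2 responding at time 7) ends that
the 3 completed operations admit 2 real-time orders; each fails the FIFO queue replay
no completion choice of the 1 pending operation (#4) rescues it — every subset was tried
sample order #1, #2, #3 (pending dropped) stalls at step 2 — #2 dequeue() → empty has no legal effect
sample order #1, #3, #2 (pending dropped) stalls at step 2 — #3 dequeue() → empty has no legal effect

not linearizable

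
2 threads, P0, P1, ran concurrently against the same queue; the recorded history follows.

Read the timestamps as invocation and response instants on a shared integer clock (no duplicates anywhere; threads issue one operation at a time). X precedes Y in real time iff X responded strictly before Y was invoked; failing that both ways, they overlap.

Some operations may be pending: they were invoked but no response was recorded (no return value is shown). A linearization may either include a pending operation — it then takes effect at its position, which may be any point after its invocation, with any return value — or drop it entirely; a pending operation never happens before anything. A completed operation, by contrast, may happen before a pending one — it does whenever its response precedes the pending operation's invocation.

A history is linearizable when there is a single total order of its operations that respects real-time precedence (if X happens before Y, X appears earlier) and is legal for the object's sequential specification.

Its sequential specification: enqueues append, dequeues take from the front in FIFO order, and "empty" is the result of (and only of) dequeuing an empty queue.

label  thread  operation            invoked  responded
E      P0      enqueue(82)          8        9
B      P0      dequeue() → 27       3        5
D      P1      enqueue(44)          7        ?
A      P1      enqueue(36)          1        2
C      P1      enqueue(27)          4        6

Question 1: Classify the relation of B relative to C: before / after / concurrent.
Answer: concurrent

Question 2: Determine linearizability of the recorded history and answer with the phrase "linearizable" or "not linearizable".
prefix check: 1..4 passes, 1..5 fails once B's time-5 response joins
one real-time candidate order over the 2 completed operations — the queue replay rejects it
include/drop combinations of the 1 pending operation (C) were all tried; none helps
one such order, A, B (pending dropped), breaks at step 2 where B dequeue() → 27 is illegal

not linearizable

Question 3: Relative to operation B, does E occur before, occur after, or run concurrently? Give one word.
Answer: after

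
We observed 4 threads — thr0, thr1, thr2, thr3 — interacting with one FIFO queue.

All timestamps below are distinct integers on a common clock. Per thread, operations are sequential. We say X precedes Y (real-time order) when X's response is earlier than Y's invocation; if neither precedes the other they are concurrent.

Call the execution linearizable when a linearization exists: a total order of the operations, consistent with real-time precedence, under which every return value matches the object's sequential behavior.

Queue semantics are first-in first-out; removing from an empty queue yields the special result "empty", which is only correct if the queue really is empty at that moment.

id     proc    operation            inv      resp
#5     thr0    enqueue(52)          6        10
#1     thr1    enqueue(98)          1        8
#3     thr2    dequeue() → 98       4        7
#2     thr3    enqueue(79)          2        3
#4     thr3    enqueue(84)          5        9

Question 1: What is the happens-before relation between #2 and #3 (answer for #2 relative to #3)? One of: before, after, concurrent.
before

#2 spans [2,3], #3 spans [4,7]
resp(#2)=3 < inv(#3)=4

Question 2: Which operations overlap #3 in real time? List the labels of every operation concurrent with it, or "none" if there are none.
#1, #4, #5

#3 spans [4,7]; an op avoiding the whole window 4..7 is ordered, any other is concurrent
#1 [1,8]: concurrent
#2 [2,3]: before
#4 [5,9]: concurrent
#5 [6,10]: concurrent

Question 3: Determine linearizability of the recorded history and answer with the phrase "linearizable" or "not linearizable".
linearizable

witness order: #1, #2, #3, #4, #5
1. #1 enqueue(98), leaving queue <98>
2. #2 enqueue(79), leaving queue <98,79>
3. #3 dequeue() → 98, leaving queue <79>
4. #4 enqueue(84), leaving queue <79,84>
5. #5 enqueue(52), leaving queue <79,84,52>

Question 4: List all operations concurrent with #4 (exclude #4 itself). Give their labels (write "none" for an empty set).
#1, #3, #5

#4 spans [5,9]: anything still running between times 5 and 9 counts as concurrent
#1 [1,8]: concurrent
#2 [2,3]: before
#3 [4,7]: concurrent
#5 [6,10]: concurrent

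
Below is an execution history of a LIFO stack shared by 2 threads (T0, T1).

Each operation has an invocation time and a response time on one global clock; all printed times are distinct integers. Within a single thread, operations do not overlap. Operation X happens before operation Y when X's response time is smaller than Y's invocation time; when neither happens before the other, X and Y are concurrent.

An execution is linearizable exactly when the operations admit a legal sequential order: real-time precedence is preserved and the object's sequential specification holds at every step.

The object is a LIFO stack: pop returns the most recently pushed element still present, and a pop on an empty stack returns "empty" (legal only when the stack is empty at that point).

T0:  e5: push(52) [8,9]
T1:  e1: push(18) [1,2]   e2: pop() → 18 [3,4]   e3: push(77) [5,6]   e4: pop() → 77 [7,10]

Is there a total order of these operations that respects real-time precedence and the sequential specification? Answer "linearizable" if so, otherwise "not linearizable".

linearizable

one valid linearization: e1, e2, e3, e4, e5
step 1: e1 push(18) — stack <18>
step 2: e2 pop() → 18 — stack <>
step 3: e3 push(77) — stack <77>
step 4: e4 pop() → 77 — stack <>
step 5: e5 push(52) — stack <52>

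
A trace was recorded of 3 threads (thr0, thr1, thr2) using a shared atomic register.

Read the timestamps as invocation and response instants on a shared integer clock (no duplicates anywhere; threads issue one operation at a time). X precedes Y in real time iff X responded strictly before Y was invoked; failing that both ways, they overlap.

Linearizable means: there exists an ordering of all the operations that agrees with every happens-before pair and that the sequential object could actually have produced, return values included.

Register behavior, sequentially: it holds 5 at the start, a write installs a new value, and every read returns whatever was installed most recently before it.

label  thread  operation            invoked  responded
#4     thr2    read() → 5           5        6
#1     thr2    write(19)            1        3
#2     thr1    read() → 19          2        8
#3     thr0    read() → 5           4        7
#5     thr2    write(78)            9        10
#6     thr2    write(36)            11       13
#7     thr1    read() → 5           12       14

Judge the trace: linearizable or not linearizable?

events 1..5 are fine; event 6 — the response of #4 at time 6 — makes the prefix non-linearizable
a single order respects real time; the 2 completed atomic register operations fail replay along it
every completion of the 2 pending operations (#2, #3) was checked; none linearizes
e.g. #1, #4 (pending dropped): illegal at step 2, since #4 read() → 5 cannot apply there

not linearizable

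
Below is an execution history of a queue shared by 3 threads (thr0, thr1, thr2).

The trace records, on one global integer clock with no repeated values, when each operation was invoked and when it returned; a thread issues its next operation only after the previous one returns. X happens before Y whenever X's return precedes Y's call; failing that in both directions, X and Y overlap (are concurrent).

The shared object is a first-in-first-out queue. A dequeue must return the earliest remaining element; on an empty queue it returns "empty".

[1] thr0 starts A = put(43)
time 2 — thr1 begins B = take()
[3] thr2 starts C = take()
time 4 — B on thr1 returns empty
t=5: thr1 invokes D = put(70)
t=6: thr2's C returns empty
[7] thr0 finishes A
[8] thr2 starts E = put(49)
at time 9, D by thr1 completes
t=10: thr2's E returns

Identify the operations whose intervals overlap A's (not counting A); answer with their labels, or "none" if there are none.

concurrent with A ([1,7]): every op whose interval crosses 1..7
B [2,4]: concurrent
C [3,6]: concurrent
D [5,9]: concurrent
E [8,10]: after

B, C, D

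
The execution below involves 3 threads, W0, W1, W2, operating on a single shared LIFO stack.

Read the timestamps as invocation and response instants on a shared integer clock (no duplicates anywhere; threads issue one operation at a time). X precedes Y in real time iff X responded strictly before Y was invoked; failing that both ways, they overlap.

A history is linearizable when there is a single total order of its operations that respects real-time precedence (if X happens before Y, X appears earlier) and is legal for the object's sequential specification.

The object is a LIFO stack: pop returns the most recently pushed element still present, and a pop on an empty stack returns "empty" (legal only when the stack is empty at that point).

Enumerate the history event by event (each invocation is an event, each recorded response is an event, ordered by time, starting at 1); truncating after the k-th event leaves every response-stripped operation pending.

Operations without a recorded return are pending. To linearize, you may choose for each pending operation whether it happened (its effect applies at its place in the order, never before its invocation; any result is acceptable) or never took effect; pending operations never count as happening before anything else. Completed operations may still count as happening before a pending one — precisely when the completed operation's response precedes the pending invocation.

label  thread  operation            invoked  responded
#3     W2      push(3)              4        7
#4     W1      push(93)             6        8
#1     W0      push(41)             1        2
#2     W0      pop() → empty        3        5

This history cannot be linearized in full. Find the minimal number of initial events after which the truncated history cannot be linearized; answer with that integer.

events 1..4 are still linearizable — one witness is #1:
after step 1 (#1 push(41)): stack <41>
adding event 5 (#2 responds at 5) leaves no legal real-time order
every completion of the 1 pending operation (#3) was checked; none linearizes
one such order, #1, #2 (pending dropped), breaks at step 2 where #2 pop() → empty is illegal

5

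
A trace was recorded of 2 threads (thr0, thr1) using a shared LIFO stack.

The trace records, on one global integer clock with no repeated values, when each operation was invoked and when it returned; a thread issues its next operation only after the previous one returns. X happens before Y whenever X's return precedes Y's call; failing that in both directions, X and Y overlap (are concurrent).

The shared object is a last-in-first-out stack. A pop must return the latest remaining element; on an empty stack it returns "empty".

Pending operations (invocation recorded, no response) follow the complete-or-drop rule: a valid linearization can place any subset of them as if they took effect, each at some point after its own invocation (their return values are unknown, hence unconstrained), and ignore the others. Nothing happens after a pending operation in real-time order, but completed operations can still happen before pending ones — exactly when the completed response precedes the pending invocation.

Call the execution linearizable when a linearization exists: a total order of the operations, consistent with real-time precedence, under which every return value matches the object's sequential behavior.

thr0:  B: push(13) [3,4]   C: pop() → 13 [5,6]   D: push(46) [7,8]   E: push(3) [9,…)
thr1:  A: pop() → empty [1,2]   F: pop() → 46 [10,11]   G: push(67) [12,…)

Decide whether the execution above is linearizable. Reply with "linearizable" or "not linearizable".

witness order: A, B, C, D, F
after step 1 (A pop() → empty): stack <>
after step 2 (B push(13)): stack <13>
after step 3 (C pop() → 13): stack <>
after step 4 (D push(46)): stack <46>
after step 5 (F pop() → 46): stack <>

linearizable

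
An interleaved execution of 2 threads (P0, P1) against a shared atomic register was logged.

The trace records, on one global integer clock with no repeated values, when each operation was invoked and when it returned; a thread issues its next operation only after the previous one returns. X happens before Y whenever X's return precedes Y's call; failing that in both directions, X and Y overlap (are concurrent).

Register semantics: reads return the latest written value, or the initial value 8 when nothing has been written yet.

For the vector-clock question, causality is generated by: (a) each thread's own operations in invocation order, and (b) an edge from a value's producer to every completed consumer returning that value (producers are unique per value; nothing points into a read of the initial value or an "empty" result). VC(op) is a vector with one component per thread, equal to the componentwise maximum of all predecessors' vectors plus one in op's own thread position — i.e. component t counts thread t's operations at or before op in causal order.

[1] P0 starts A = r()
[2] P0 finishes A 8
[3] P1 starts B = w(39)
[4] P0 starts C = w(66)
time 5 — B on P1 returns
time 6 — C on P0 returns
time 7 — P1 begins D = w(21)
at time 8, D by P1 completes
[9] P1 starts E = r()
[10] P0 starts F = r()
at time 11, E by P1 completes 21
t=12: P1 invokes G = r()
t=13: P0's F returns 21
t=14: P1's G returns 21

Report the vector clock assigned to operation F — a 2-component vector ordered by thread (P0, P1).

VC(B, invoked at 3): no causal predecessors; +1 on P1 → (0, 1)
VC(A, invoked at 1): no causal predecessors; +1 on P0 → (1, 0)
D, invoked 7, takes VC(B)=(0, 1) under max, adds 1 for P1 → (0, 2)
C, invoked 4, takes VC(A)=(1, 0) under max, adds 1 for P0 → (2, 0)
E, invoked 9, takes VC(D)=(0, 2) under max, adds 1 for P1 → (0, 3)
G, invoked 12, takes VC(D)=(0, 2), VC(E)=(0, 3) under max, adds 1 for P1 → (0, 4)
F, invoked 10, takes VC(C)=(2, 0), VC(D)=(0, 2) under max, adds 1 for P0 → (3, 2)
target: VC(F) = (3, 2)

(3, 2)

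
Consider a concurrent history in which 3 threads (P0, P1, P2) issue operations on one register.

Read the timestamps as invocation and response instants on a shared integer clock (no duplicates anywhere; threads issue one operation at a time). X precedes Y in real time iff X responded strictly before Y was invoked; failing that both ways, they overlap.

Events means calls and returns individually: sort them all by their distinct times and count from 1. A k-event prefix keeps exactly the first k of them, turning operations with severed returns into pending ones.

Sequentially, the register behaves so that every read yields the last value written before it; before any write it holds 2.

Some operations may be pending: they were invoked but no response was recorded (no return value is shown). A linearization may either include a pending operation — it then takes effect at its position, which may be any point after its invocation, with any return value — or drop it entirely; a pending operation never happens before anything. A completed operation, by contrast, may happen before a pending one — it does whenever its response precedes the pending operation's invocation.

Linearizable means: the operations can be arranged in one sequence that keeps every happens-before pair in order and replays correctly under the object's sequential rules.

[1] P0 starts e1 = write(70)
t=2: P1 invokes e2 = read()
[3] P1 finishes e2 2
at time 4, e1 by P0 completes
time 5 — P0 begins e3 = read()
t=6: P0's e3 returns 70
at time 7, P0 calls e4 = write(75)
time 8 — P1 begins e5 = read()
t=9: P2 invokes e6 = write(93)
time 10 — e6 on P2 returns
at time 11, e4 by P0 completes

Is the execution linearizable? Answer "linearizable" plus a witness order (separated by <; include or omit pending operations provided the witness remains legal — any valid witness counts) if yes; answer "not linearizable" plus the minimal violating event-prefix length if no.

after step 1 (e2 read() → 2): value 2
after step 2 (e1 write(70)): value 70
after step 3 (e3 read() → 70): value 70
after step 4 (e4 write(75)): value 75
after step 5 (e5 read() (pending, included)): value 75
after step 6 (e6 write(93)): value 93

linearizable — witness: e2 < e1 < e3 < e4 < e5 < e6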